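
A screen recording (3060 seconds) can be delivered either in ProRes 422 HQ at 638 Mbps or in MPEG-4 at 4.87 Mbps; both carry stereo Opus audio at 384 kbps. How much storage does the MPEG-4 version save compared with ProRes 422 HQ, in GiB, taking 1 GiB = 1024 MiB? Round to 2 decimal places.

Audio: 384 kbps = 0.384 Mbps.
ProRes 422 HQ: 638.384 Mbps × 3060 s = 1953455.0 Mb = 227.412 GiB.
MPEG-4: 5.254 Mbps × 3060 s = 16077.2 Mb = 1.872 GiB.
Saving: 227.412 − 1.872 = 225.540 GiB.

225.54 GiB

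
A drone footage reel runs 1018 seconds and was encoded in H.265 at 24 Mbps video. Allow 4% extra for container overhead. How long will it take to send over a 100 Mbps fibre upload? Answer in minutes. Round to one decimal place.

4.2 minutes

File: 24.000 Mbps × 1018 s = 24432.0 Mb.
With 4% container overhead: ×1.04. → 25409.3 Mb.
At 100 Mbps: 25409.3 / 100 = 254.1 s ≈ 4.23 minutes.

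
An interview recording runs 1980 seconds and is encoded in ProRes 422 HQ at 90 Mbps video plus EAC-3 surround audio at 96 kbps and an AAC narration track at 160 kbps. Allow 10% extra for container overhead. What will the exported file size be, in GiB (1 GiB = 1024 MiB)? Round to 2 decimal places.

22.88 GiB

Audio total: 96 + 160 = 256 kbps = 0.256 Mbps.
Total bitrate: 90 + 0.256 = 90.256 Mbps.
Stream data: 90.256 Mbps × 1980 s = 178706.9 Mb.
With 10% container overhead: ×1.10.
196,578 Mb = 24,572,196,000 bytes ÷ 1,073,741,824 = 22.88 GiB.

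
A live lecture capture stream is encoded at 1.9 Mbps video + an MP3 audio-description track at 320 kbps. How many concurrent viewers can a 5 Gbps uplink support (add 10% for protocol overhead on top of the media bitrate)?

Audio: 320 kbps = 0.320 Mbps.
Per-viewer media rate: 2.220 Mbps.
On the wire with 10% overhead: 2.442 Mbps.
5 Gbps = 5,000 Mbps; 5,000 / 2.442 = 2047.50 → 2047 viewers.

2047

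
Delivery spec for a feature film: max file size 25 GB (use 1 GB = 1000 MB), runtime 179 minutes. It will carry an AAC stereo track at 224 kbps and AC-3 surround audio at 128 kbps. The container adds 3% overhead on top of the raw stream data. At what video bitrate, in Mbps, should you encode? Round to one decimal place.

17.7 Mbps

Budget: 25 GB = 200000.0 Mb.
Stream payload after overhead: 200000.0 / 1.03 = 194174.8 Mb.
179 min = 10740 s
Total bitrate budget: 194174.8 Mb / 10740 s = 18.080 Mbps.
Audio total: 224 + 128 = 352 kbps = 0.352 Mbps.
Video: 18.080 − 0.352 = 17.728 Mbps.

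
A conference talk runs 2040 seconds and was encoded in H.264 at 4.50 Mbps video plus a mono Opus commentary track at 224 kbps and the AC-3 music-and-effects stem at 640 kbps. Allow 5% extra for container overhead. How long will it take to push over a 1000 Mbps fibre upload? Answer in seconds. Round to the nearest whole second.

11 seconds

Audio total: 224 + 640 = 864 kbps = 0.864 Mbps.
Total bitrate: 5.364 Mbps.
File: 5.364 Mbps × 2040 s = 10942.6 Mb.
With 5% container overhead: ×1.05. → 11489.7 Mb.
At 1000 Mbps: 11489.7 / 1000 = 11.5 s ≈ 11.5 seconds.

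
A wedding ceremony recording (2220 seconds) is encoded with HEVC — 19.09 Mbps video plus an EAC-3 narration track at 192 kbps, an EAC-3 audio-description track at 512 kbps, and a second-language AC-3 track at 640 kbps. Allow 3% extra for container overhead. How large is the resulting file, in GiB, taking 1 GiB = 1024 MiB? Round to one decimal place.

Audio total: 192 + 512 + 640 = 1344 kbps = 1.344 Mbps.
Total bitrate: 19.09 + 1.344 = 20.434 Mbps.
Stream data: 20.434 Mbps × 2220 s = 45363.5 Mb.
With 3% container overhead: ×1.03.
46,724 Mb = 5,840,548,050 bytes ÷ 1,073,741,824 = 5.439 GiB.

5.4 GiB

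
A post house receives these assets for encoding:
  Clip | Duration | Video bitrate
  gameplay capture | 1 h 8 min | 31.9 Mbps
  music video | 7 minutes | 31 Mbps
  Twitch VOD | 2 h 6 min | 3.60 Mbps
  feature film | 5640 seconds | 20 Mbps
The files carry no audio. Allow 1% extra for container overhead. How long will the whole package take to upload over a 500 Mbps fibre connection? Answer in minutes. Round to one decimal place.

gameplay capture: 31.900 Mbps × 4080 s × 1.01 = 131453.5 Mb
music video: 31.000 Mbps × 420 s × 1.01 = 13150.2 Mb
Twitch VOD: 3.600 Mbps × 7560 s × 1.01 = 27488.2 Mb
feature film: 20.000 Mbps × 5640 s × 1.01 = 113928.0 Mb
Total: 286019.9 Mb = 35752.5 MB.
At 500 Mbps: 286019.9 / 500 = 572 s ≈ 9.53 minutes.

9.5 minutes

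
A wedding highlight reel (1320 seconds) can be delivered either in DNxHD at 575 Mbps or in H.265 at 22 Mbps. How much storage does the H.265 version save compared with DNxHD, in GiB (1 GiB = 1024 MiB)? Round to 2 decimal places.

84.98 GiB

DNxHD: 575.000 Mbps × 1320 s = 759000.0 Mb = 88.359 GiB.
H.265: 22.000 Mbps × 1320 s = 29040.0 Mb = 3.381 GiB.
Saving: 88.359 − 3.381 = 84.979 GiB.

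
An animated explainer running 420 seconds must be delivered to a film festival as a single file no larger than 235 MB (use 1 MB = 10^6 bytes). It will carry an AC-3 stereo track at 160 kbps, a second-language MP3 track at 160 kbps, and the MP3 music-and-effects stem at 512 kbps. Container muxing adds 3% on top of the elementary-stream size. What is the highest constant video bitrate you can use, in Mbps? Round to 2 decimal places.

3.51 Mbps

Budget: 235 MB = 1880.0 Mb.
Stream payload after overhead: 1880.0 / 1.03 = 1825.2 Mb.
Total bitrate budget: 1825.2 Mb / 420 s = 4.346 Mbps.
Audio total: 160 + 160 + 512 = 832 kbps = 0.832 Mbps.
Video: 4.346 − 0.832 = 3.514 Mbps.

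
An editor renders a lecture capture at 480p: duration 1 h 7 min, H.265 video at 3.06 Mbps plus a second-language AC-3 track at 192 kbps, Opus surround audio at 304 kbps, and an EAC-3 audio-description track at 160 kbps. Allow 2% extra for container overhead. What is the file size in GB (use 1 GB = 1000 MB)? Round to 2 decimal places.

1 h 7 min = 67 min = 4020 s
Audio total: 192 + 304 + 160 = 656 kbps = 0.656 Mbps.
Total bitrate: 3.06 + 0.656 = 3.716 Mbps.
Stream data: 3.716 Mbps × 4020 s = 14938.3 Mb.
With 2% container overhead: ×1.02.
15,237 Mb ÷ 8 = 1,905 MB → 1.905 GB.

1.90 GB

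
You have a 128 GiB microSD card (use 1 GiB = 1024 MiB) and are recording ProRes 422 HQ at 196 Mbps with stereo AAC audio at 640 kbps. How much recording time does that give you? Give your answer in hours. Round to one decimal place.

Audio: 640 kbps = 0.640 Mbps.
Total bitrate: 196 + 0.640 = 196.640 Mbps.
Capacity: 128 GiB = 1,099,512 Mb.
Recording time: 1,099,512 / 196.640 = 5,591 s ≈ 1.55 hours.

1.6 hours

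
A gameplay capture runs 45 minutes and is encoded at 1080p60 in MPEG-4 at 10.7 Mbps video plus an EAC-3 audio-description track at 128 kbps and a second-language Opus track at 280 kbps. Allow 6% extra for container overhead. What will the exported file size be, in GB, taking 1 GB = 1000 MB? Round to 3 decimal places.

3.974 GB

45 min = 2700 s
Audio total: 128 + 280 = 408 kbps = 0.408 Mbps.
Total bitrate: 10.7 + 0.408 = 11.108 Mbps.
Stream data: 11.108 Mbps × 2700 s = 29991.6 Mb.
With 6% container overhead: ×1.06.
31,791 Mb ÷ 8 = 3,974 MB → 3.974 GB.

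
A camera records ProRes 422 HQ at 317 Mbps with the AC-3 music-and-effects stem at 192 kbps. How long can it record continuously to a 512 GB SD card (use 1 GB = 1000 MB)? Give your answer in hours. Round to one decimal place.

Audio: 192 kbps = 0.192 Mbps.
Total bitrate: 317 + 0.192 = 317.192 Mbps.
Capacity: 512 GB = 4,096,000 Mb.
Recording time: 4,096,000 / 317.192 = 12,913 s ≈ 3.59 hours.

3.6 hours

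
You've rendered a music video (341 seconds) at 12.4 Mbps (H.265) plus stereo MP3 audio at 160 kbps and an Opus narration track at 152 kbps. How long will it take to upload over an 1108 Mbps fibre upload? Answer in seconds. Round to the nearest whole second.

Audio total: 160 + 152 = 312 kbps = 0.312 Mbps.
Total bitrate: 12.712 Mbps.
File: 12.712 Mbps × 341 s = 4334.8 Mb.
At 1108 Mbps: 4334.8 / 1108 = 3.9 s ≈ 3.91 seconds.

4 seconds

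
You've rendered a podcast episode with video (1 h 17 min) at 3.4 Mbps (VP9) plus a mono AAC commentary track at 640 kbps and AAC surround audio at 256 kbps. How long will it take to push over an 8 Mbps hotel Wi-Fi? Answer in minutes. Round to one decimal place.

41.3 minutes

1 h 17 min = 77 min = 4620 s
Audio total: 640 + 256 = 896 kbps = 0.896 Mbps.
Total bitrate: 4.296 Mbps.
File: 4.296 Mbps × 4620 s = 19847.5 Mb.
At 8 Mbps: 19847.5 / 8 = 2480.9 s ≈ 41.3 minutes.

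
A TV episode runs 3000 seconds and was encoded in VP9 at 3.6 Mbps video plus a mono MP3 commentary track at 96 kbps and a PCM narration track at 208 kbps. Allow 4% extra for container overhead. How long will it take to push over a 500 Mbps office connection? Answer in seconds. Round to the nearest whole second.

Audio total: 96 + 208 = 304 kbps = 0.304 Mbps.
Total bitrate: 3.904 Mbps.
File: 3.904 Mbps × 3000 s = 11712.0 Mb.
With 4% container overhead: ×1.04. → 12180.5 Mb.
At 500 Mbps: 12180.5 / 500 = 24.4 s ≈ 24.4 seconds.

24 seconds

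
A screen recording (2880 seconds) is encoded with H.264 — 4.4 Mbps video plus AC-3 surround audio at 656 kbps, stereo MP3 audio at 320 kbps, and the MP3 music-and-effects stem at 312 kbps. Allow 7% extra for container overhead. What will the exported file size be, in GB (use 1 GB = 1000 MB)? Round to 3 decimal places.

Audio total: 656 + 320 + 312 = 1288 kbps = 1.288 Mbps.
Total bitrate: 4.4 + 1.288 = 5.688 Mbps.
Stream data: 5.688 Mbps × 2880 s = 16381.4 Mb.
With 7% container overhead: ×1.07.
17,528 Mb ÷ 8 = 2,191 MB → 2.191 GB.

2.191 GB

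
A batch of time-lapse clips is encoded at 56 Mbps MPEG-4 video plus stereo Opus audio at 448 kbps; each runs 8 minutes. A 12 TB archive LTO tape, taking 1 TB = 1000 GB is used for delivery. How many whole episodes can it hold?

8 min = 480 s
Audio: 448 kbps = 0.448 Mbps.
Total bitrate: 56.448 Mbps.
Per item: 56.448 Mbps × 480 s = 27,095 Mb = 3,387 MB.
Capacity: 12 TB = 96,000,000 Mb; 3543.08 items → 3543 complete.

3543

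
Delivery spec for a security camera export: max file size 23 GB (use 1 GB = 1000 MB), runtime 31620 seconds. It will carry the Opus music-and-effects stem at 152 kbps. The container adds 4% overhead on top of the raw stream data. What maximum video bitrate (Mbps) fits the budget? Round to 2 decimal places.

Budget: 23 GB = 184000.0 Mb.
Stream payload after overhead: 184000.0 / 1.04 = 176923.1 Mb.
Total bitrate budget: 176923.1 Mb / 31620 s = 5.595 Mbps.
Audio: 152 kbps = 0.152 Mbps.
Video: 5.595 − 0.152 = 5.443 Mbps.

5.44 Mbps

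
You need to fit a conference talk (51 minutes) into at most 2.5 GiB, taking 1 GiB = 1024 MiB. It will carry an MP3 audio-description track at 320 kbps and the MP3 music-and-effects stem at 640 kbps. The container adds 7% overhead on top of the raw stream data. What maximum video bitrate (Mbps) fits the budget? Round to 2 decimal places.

5.60 Mbps

Budget: 2.5 GiB = 21474.8 Mb.
Stream payload after overhead: 21474.8 / 1.07 = 20069.9 Mb.
51 min = 3060 s
Total bitrate budget: 20069.9 Mb / 3060 s = 6.559 Mbps.
Audio total: 320 + 640 = 960 kbps = 0.960 Mbps.
Video: 6.559 − 0.960 = 5.599 Mbps.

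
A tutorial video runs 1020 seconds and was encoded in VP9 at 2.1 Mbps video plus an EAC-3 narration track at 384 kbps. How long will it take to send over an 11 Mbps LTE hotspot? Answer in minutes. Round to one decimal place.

Audio: 384 kbps = 0.384 Mbps.
Total bitrate: 2.484 Mbps.
File: 2.484 Mbps × 1020 s = 2533.7 Mb.
At 11 Mbps: 2533.7 / 11 = 230.3 s ≈ 3.84 minutes.

3.8 minutes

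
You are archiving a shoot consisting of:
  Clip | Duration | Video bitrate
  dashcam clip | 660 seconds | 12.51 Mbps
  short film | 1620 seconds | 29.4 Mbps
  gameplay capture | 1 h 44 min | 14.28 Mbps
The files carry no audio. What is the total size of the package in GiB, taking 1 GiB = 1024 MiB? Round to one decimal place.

16.9 GiB

dashcam clip: 12.510 Mbps × 660 s = 8256.6 Mb
short film: 29.400 Mbps × 1620 s = 47628.0 Mb
gameplay capture: 14.280 Mbps × 6240 s = 89107.2 Mb
Total: 144991.8 Mb = 18124.0 MB.
= 16.88 GiB.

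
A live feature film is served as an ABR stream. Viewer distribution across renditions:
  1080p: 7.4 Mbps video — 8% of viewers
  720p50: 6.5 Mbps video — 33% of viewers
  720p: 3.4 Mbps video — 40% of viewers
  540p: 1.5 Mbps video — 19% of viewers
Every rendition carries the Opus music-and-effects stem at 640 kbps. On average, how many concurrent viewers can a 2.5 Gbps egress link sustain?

Audio: 640 kbps = 0.640 Mbps.
Average per-viewer bitrate: 0.08×8.040 + 0.33×7.140 + 0.40×4.040 + 0.19×2.140 = 5.022 Mbps.
2.5 Gbps = 2,500 Mbps; 2,500 / 5.022 = 497.81 → 497.

497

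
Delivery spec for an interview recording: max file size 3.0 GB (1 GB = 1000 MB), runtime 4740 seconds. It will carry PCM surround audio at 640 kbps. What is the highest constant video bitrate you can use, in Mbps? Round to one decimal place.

Budget: 3.0 GB = 24000.0 Mb.
Total bitrate budget: 24000.0 Mb / 4740 s = 5.063 Mbps.
Audio: 640 kbps = 0.640 Mbps.
Video: 5.063 − 0.640 = 4.423 Mbps.

4.4 Mbps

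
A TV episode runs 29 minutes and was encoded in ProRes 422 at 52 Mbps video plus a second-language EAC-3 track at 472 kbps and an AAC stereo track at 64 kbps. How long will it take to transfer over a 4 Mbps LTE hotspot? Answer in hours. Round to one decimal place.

6.3 hours

29 min = 1740 s
Audio total: 472 + 64 = 536 kbps = 0.536 Mbps.
Total bitrate: 52.536 Mbps.
File: 52.536 Mbps × 1740 s = 91412.6 Mb.
At 4 Mbps: 91412.6 / 4 = 22853.2 s ≈ 6.35 hours.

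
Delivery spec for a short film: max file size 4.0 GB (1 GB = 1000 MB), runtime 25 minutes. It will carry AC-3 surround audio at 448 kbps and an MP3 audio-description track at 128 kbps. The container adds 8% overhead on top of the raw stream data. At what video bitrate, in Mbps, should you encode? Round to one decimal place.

Budget: 4.0 GB = 32000.0 Mb.
Stream payload after overhead: 32000.0 / 1.08 = 29629.6 Mb.
25 min = 1500 s
Total bitrate budget: 29629.6 Mb / 1500 s = 19.753 Mbps.
Audio total: 448 + 128 = 576 kbps = 0.576 Mbps.
Video: 19.753 − 0.576 = 19.177 Mbps.

19.2 Mbps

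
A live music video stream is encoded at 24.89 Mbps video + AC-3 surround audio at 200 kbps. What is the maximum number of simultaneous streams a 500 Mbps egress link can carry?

19

Audio: 200 kbps = 0.200 Mbps.
Per-viewer media rate: 25.090 Mbps.
500 Mbps = 500.0 Mbps; 500.0 / 25.090 = 19.93 → 19 viewers.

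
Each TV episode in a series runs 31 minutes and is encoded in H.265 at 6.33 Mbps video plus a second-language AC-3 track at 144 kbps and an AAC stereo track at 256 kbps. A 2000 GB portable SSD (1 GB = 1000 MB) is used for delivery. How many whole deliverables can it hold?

1278

31 min = 1860 s
Audio total: 144 + 256 = 400 kbps = 0.400 Mbps.
Total bitrate: 6.730 Mbps.
Per item: 6.730 Mbps × 1860 s = 12,518 Mb = 1,565 MB.
Capacity: 2000 GB = 16,000,000 Mb; 1278.18 items → 1278 complete.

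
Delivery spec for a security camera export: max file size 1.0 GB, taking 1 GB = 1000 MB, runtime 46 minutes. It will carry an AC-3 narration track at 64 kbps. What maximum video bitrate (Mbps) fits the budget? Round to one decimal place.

Budget: 1.0 GB = 8000.0 Mb.
46 min = 2760 s
Total bitrate budget: 8000.0 Mb / 2760 s = 2.899 Mbps.
Audio: 64 kbps = 0.064 Mbps.
Video: 2.899 − 0.064 = 2.835 Mbps.

2.8 Mbps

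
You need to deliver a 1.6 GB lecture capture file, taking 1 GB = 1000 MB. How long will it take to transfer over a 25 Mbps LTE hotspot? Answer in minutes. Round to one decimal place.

8.5 minutes

File: 1.6 GB = 12800.0 Mb.
At 25 Mbps: 12800.0 / 25 = 512.0 s ≈ 8.53 minutes.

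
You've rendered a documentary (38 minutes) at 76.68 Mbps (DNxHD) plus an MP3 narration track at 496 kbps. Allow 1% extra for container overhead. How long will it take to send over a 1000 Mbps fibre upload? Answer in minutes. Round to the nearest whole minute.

38 min = 2280 s
Audio: 496 kbps = 0.496 Mbps.
Total bitrate: 77.176 Mbps.
File: 77.176 Mbps × 2280 s = 175961.3 Mb.
With 1% container overhead: ×1.01. → 177720.9 Mb.
At 1000 Mbps: 177720.9 / 1000 = 177.7 s ≈ 2.96 minutes.

3 minutes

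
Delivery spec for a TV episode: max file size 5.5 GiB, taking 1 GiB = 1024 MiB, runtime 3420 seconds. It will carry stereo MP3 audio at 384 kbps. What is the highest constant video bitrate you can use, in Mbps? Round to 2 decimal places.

13.43 Mbps

Budget: 5.5 GiB = 47244.6 Mb.
Total bitrate budget: 47244.6 Mb / 3420 s = 13.814 Mbps.
Audio: 384 kbps = 0.384 Mbps.
Video: 13.814 − 0.384 = 13.430 Mbps.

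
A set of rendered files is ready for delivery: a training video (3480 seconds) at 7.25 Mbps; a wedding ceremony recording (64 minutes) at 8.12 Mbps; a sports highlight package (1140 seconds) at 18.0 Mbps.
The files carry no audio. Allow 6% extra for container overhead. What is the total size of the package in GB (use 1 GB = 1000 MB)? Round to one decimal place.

10.2 GB

training video: 7.250 Mbps × 3480 s × 1.06 = 26743.8 Mb
wedding ceremony recording: 8.120 Mbps × 3840 s × 1.06 = 33051.6 Mb
sports highlight package: 18.000 Mbps × 1140 s × 1.06 = 21751.2 Mb
Total: 81546.6 Mb = 10193.3 MB.
= 10.19 GB.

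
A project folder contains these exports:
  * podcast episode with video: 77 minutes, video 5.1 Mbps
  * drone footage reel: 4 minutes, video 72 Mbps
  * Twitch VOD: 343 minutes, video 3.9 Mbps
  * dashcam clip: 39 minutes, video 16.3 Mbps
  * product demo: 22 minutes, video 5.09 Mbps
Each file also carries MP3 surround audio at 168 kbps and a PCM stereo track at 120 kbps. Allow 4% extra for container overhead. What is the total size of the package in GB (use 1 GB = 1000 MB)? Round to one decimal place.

22.7 GB

Audio total: 168 + 120 = 288 kbps = 0.288 Mbps.
podcast episode with video: 5.388 Mbps × 4620 s × 1.04 = 25888.3 Mb
drone footage reel: 72.288 Mbps × 240 s × 1.04 = 18043.1 Mb
Twitch VOD: 4.188 Mbps × 20580 s × 1.04 = 89636.6 Mb
dashcam clip: 16.588 Mbps × 2340 s × 1.04 = 40368.6 Mb
product demo: 5.378 Mbps × 1320 s × 1.04 = 7382.9 Mb
Total: 181319.4 Mb = 22664.9 MB.
= 22.66 GB.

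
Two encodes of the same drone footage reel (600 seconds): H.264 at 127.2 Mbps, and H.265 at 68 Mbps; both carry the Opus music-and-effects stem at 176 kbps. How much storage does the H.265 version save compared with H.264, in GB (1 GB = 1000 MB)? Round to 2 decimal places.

4.44 GB

Audio: 176 kbps = 0.176 Mbps.
H.264: 127.376 Mbps × 600 s = 76425.6 Mb = 9.553 GB.
H.265: 68.176 Mbps × 600 s = 40905.6 Mb = 5.113 GB.
Saving: 9.553 − 5.113 = 4.440 GB.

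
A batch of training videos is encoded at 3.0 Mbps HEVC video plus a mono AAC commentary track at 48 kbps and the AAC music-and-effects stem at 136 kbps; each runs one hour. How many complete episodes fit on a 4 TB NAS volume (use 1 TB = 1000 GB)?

1 h = 3600 s
Audio total: 48 + 136 = 184 kbps = 0.184 Mbps.
Total bitrate: 3.184 Mbps.
Per item: 3.184 Mbps × 3600 s = 11,462 Mb = 1,433 MB.
Capacity: 4 TB = 32,000,000 Mb; 2791.74 items → 2791 complete.

2791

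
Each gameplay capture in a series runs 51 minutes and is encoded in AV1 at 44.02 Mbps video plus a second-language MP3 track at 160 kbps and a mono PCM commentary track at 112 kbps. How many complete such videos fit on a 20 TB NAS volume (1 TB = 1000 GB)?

51 min = 3060 s
Audio total: 160 + 112 = 272 kbps = 0.272 Mbps.
Total bitrate: 44.292 Mbps.
Per item: 44.292 Mbps × 3060 s = 135,534 Mb = 16,942 MB.
Capacity: 20 TB = 160,000,000 Mb; 1180.52 items → 1180 complete.

1180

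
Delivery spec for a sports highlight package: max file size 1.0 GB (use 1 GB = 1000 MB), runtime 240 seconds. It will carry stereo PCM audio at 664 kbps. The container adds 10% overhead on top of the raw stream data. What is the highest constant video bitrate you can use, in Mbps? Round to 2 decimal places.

29.64 Mbps

Budget: 1.0 GB = 8000.0 Mb.
Stream payload after overhead: 8000.0 / 1.10 = 7272.7 Mb.
Total bitrate budget: 7272.7 Mb / 240 s = 30.303 Mbps.
Audio: 664 kbps = 0.664 Mbps.
Video: 30.303 − 0.664 = 29.639 Mbps.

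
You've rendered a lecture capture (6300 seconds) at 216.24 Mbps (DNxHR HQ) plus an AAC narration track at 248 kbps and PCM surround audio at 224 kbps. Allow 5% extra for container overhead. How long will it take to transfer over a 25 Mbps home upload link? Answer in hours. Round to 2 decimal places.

Audio total: 248 + 224 = 472 kbps = 0.472 Mbps.
Total bitrate: 216.712 Mbps.
File: 216.712 Mbps × 6300 s = 1365285.6 Mb.
With 5% container overhead: ×1.05. → 1433549.9 Mb.
At 25 Mbps: 1433549.9 / 25 = 57342.0 s ≈ 15.9 hours.

15.93 hours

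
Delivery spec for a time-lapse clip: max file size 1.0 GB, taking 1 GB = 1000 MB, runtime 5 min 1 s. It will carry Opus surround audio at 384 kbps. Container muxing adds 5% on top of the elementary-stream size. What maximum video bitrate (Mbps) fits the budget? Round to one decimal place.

Budget: 1.0 GB = 8000.0 Mb.
Stream payload after overhead: 8000.0 / 1.05 = 7619.0 Mb.
5 min 1 s = 301 s
Total bitrate budget: 7619.0 Mb / 301 s = 25.312 Mbps.
Audio: 384 kbps = 0.384 Mbps.
Video: 25.312 − 0.384 = 24.928 Mbps.

24.9 Mbps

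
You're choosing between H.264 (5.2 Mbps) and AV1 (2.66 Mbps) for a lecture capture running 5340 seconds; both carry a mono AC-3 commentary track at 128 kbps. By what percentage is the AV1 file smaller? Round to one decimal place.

47.7%

Audio: 128 kbps = 0.128 Mbps.
H.264: 5.328 Mbps × 5340 s = 28451.5 Mb = 3.556 GB.
AV1: 2.788 Mbps × 5340 s = 14887.9 Mb = 1.861 GB.
Reduction: (1 − 1.861/3.556) × 100 = 47.67%.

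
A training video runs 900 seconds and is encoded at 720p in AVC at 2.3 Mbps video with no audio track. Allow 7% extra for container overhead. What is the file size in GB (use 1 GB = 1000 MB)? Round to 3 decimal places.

Total bitrate: 2.3 Mbps.
Stream data: 2.300 Mbps × 900 s = 2070.0 Mb.
With 7% container overhead: ×1.07.
2,215 Mb ÷ 8 = 276.9 MB → 0.2769 GB.

0.277 GB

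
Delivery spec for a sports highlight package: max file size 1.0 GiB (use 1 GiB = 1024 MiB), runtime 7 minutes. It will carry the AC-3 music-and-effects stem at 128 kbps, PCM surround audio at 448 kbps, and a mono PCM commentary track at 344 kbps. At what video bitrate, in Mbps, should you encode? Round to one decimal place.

19.5 Mbps

Budget: 1.0 GiB = 8589.9 Mb.
7 min = 420 s
Total bitrate budget: 8589.9 Mb / 420 s = 20.452 Mbps.
Audio total: 128 + 448 + 344 = 920 kbps = 0.920 Mbps.
Video: 20.452 − 0.920 = 19.532 Mbps.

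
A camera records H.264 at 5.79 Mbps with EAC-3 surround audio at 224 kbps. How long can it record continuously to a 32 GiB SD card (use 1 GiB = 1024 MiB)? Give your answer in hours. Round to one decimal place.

12.7 hours

Audio: 224 kbps = 0.224 Mbps.
Total bitrate: 5.79 + 0.224 = 6.014 Mbps.
Capacity: 32 GiB = 274,878 Mb.
Recording time: 274,878 / 6.014 = 45,706 s ≈ 12.7 hours.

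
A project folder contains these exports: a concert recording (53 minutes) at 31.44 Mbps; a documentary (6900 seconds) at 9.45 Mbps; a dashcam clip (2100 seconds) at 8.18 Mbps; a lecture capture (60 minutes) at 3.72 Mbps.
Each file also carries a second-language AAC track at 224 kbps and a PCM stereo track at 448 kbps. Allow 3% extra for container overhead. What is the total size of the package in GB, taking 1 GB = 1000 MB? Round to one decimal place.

Audio total: 224 + 448 = 672 kbps = 0.672 Mbps.
concert recording: 32.112 Mbps × 3180 s × 1.03 = 105179.6 Mb
documentary: 10.122 Mbps × 6900 s × 1.03 = 71937.1 Mb
dashcam clip: 8.852 Mbps × 2100 s × 1.03 = 19146.9 Mb
lecture capture: 4.392 Mbps × 3600 s × 1.03 = 16285.5 Mb
Total: 212549.1 Mb = 26568.6 MB.
= 26.57 GB.

26.6 GB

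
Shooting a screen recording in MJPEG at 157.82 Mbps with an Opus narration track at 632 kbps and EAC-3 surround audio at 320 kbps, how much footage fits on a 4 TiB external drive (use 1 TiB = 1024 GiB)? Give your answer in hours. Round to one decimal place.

Audio total: 632 + 320 = 952 kbps = 0.952 Mbps.
Total bitrate: 157.82 + 0.952 = 158.772 Mbps.
Capacity: 4 TiB = 35,184,372 Mb.
Recording time: 35,184,372 / 158.772 = 221,603 s ≈ 61.6 hours.

61.6 hours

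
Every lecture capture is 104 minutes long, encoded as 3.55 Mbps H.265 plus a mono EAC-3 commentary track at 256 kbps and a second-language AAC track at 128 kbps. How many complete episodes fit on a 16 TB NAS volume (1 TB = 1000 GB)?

104 min = 6240 s
Audio total: 256 + 128 = 384 kbps = 0.384 Mbps.
Total bitrate: 3.934 Mbps.
Per item: 3.934 Mbps × 6240 s = 24,548 Mb = 3,069 MB.
Capacity: 16 TB = 128,000,000 Mb; 5214.24 items → 5214 complete.

5214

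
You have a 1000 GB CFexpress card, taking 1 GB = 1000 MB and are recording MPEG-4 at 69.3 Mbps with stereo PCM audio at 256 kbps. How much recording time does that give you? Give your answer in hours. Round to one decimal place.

31.9 hours

Audio: 256 kbps = 0.256 Mbps.
Total bitrate: 69.3 + 0.256 = 69.556 Mbps.
Capacity: 1000 GB = 8,000,000 Mb.
Recording time: 8,000,000 / 69.556 = 115,015 s ≈ 31.9 hours.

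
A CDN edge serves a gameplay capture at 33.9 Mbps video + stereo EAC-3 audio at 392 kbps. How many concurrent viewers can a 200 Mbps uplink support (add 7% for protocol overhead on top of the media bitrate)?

Audio: 392 kbps = 0.392 Mbps.
Per-viewer media rate: 34.292 Mbps.
On the wire with 7% overhead: 36.692 Mbps.
200 Mbps = 200.0 Mbps; 200.0 / 36.692 = 5.45 → 5 viewers.

5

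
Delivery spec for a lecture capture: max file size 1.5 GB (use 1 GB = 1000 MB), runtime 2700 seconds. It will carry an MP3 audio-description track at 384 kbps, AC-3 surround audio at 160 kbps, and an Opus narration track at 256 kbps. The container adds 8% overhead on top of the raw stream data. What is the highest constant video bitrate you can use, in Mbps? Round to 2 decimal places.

Budget: 1.5 GB = 12000.0 Mb.
Stream payload after overhead: 12000.0 / 1.08 = 11111.1 Mb.
Total bitrate budget: 11111.1 Mb / 2700 s = 4.115 Mbps.
Audio total: 384 + 160 + 256 = 800 kbps = 0.800 Mbps.
Video: 4.115 − 0.800 = 3.315 Mbps.

3.32 Mbps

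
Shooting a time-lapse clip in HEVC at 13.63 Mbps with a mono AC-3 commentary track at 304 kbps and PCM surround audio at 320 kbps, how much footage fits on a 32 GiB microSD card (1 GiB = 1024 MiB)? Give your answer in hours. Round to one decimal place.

Audio total: 304 + 320 = 624 kbps = 0.624 Mbps.
Total bitrate: 13.63 + 0.624 = 14.254 Mbps.
Capacity: 32 GiB = 274,878 Mb.
Recording time: 274,878 / 14.254 = 19,284 s ≈ 5.36 hours.

5.4 hours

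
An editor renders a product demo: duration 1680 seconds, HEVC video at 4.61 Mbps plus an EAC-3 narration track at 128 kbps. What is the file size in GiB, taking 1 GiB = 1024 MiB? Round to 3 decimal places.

Audio: 128 kbps = 0.128 Mbps.
Total bitrate: 4.61 + 0.128 = 4.738 Mbps.
Stream data: 4.738 Mbps × 1680 s = 7959.8 Mb.
7,960 Mb = 994,980,000 bytes ÷ 1,073,741,824 = 0.9266 GiB.

0.927 GiB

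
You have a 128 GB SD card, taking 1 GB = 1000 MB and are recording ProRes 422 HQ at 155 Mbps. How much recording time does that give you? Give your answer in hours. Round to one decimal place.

Capacity: 128 GB = 1,024,000 Mb.
Recording time: 1,024,000 / 155.000 = 6,606 s ≈ 1.84 hours.

1.8 hours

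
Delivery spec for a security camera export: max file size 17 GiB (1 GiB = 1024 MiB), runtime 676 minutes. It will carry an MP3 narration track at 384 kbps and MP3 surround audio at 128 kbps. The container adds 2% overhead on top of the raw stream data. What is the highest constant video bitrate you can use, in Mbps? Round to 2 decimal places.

Budget: 17 GiB = 146028.9 Mb.
Stream payload after overhead: 146028.9 / 1.02 = 143165.6 Mb.
676 min = 40560 s
Total bitrate budget: 143165.6 Mb / 40560 s = 3.530 Mbps.
Audio total: 384 + 128 = 512 kbps = 0.512 Mbps.
Video: 3.530 − 0.512 = 3.018 Mbps.

3.02 Mbps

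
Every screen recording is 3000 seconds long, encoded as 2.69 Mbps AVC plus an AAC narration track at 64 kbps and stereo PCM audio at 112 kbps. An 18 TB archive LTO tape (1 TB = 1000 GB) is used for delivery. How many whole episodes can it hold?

16748

Audio total: 64 + 112 = 176 kbps = 0.176 Mbps.
Total bitrate: 2.866 Mbps.
Per item: 2.866 Mbps × 3000 s = 8,598 Mb = 1,075 MB.
Capacity: 18 TB = 144,000,000 Mb; 16748.08 items → 16748 complete.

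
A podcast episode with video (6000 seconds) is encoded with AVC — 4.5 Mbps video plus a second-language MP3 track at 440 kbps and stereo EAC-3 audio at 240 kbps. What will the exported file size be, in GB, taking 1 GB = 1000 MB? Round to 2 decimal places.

3.89 GB

Audio total: 440 + 240 = 680 kbps = 0.680 Mbps.
Total bitrate: 4.5 + 0.680 = 5.180 Mbps.
Stream data: 5.180 Mbps × 6000 s = 31080.0 Mb.
31,080 Mb ÷ 8 = 3,885 MB → 3.885 GB.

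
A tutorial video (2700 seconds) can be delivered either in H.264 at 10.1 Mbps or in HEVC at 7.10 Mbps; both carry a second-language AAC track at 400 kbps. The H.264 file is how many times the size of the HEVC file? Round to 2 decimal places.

1.40

Audio: 400 kbps = 0.400 Mbps.
H.264: 10.500 Mbps × 2700 s = 28350.0 Mb = 3.300 GiB.
HEVC: 7.500 Mbps × 2700 s = 20250.0 Mb = 2.357 GiB.
Ratio: 3.300 / 2.357 = 1.400.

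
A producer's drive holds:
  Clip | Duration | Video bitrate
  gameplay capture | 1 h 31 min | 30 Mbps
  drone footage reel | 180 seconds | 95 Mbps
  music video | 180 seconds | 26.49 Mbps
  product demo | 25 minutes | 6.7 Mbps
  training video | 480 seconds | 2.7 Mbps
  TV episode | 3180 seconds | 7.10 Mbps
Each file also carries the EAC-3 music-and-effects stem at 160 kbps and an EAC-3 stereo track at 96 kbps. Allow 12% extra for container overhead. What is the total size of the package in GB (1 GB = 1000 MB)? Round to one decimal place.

31.1 GB

Audio total: 160 + 96 = 256 kbps = 0.256 Mbps.
gameplay capture: 30.256 Mbps × 5460 s × 1.12 = 185021.5 Mb
drone footage reel: 95.256 Mbps × 180 s × 1.12 = 19203.6 Mb
music video: 26.746 Mbps × 180 s × 1.12 = 5392.0 Mb
product demo: 6.956 Mbps × 1500 s × 1.12 = 11686.1 Mb
training video: 2.956 Mbps × 480 s × 1.12 = 1589.1 Mb
TV episode: 7.356 Mbps × 3180 s × 1.12 = 26199.1 Mb
Total: 249091.4 Mb = 31136.4 MB.
= 31.14 GB.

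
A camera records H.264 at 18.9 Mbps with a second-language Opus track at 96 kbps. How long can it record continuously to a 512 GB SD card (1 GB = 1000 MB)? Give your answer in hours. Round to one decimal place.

Audio: 96 kbps = 0.096 Mbps.
Total bitrate: 18.9 + 0.096 = 18.996 Mbps.
Capacity: 512 GB = 4,096,000 Mb.
Recording time: 4,096,000 / 18.996 = 215,624 s ≈ 59.9 hours.

59.9 hours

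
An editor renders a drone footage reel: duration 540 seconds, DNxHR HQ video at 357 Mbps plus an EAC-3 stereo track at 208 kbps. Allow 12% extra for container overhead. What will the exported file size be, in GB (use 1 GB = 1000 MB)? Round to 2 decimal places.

Audio: 208 kbps = 0.208 Mbps.
Total bitrate: 357 + 0.208 = 357.208 Mbps.
Stream data: 357.208 Mbps × 540 s = 192892.3 Mb.
With 12% container overhead: ×1.12.
216,039 Mb ÷ 8 = 27,005 MB → 27.00 GB.

27.00 GB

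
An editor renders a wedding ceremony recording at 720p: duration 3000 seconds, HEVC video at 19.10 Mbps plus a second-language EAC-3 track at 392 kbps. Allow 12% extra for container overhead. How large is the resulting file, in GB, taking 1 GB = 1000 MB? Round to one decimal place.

Audio: 392 kbps = 0.392 Mbps.
Total bitrate: 19.10 + 0.392 = 19.492 Mbps.
Stream data: 19.492 Mbps × 3000 s = 58476.0 Mb.
With 12% container overhead: ×1.12.
65,493 Mb ÷ 8 = 8,187 MB → 8.187 GB.

8.2 GB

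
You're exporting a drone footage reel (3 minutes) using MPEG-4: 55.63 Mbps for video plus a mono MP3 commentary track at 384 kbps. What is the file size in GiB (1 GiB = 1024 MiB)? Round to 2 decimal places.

1.17 GiB

3 min = 180 s
Audio: 384 kbps = 0.384 Mbps.
Total bitrate: 55.63 + 0.384 = 56.014 Mbps.
Stream data: 56.014 Mbps × 180 s = 10082.5 Mb.
10,083 Mb = 1,260,315,000 bytes ÷ 1,073,741,824 = 1.174 GiB.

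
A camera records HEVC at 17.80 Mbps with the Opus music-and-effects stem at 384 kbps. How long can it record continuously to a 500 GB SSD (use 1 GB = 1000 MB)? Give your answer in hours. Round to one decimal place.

61.1 hours

Audio: 384 kbps = 0.384 Mbps.
Total bitrate: 17.80 + 0.384 = 18.184 Mbps.
Capacity: 500 GB = 4,000,000 Mb.
Recording time: 4,000,000 / 18.184 = 219,974 s ≈ 61.1 hours.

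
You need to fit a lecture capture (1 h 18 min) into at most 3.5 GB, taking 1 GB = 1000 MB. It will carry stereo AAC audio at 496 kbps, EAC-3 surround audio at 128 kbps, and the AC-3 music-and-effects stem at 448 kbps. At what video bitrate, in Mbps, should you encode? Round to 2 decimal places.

Budget: 3.5 GB = 28000.0 Mb.
1 h 18 min = 78 min = 4680 s
Total bitrate budget: 28000.0 Mb / 4680 s = 5.983 Mbps.
Audio total: 496 + 128 + 448 = 1072 kbps = 1.072 Mbps.
Video: 5.983 − 1.072 = 4.911 Mbps.

4.91 Mbps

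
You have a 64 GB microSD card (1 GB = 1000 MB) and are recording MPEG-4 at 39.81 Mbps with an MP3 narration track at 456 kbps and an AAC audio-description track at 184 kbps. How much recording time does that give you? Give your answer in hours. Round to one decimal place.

Audio total: 456 + 184 = 640 kbps = 0.640 Mbps.
Total bitrate: 39.81 + 0.640 = 40.450 Mbps.
Capacity: 64 GB = 512,000 Mb.
Recording time: 512,000 / 40.450 = 12,658 s ≈ 3.52 hours.

3.5 hours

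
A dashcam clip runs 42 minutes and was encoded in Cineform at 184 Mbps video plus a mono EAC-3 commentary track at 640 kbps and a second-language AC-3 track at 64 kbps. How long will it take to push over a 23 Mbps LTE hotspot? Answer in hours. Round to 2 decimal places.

42 min = 2520 s
Audio total: 640 + 64 = 704 kbps = 0.704 Mbps.
Total bitrate: 184.704 Mbps.
File: 184.704 Mbps × 2520 s = 465454.1 Mb.
At 23 Mbps: 465454.1 / 23 = 20237.1 s ≈ 5.62 hours.

5.62 hours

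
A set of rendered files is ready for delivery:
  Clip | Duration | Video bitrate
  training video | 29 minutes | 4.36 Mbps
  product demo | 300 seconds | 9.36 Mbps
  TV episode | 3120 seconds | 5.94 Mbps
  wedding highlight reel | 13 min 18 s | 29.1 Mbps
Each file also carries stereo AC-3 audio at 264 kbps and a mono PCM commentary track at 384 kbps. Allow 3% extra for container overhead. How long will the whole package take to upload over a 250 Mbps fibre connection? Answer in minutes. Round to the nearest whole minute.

4 minutes

Audio total: 264 + 384 = 648 kbps = 0.648 Mbps.
training video: 5.008 Mbps × 1740 s × 1.03 = 8975.3 Mb
product demo: 10.008 Mbps × 300 s × 1.03 = 3092.5 Mb
TV episode: 6.588 Mbps × 3120 s × 1.03 = 21171.2 Mb
wedding highlight reel: 29.748 Mbps × 798 s × 1.03 = 24451.1 Mb
Total: 57690.1 Mb = 7211.3 MB.
At 250 Mbps: 57690.1 / 250 = 231 s ≈ 3.85 minutes.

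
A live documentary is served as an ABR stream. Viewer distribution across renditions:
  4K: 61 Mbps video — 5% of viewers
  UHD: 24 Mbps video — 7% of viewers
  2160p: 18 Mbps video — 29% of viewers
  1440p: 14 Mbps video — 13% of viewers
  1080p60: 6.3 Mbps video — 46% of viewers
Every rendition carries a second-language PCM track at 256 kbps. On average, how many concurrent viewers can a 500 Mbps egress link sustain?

Audio: 256 kbps = 0.256 Mbps.
Average per-viewer bitrate: 0.05×61.256 + 0.07×24.256 + 0.29×18.256 + 0.13×14.256 + 0.46×6.556 = 14.924 Mbps.
500 Mbps = 500.0 Mbps; 500.0 / 14.924 = 33.50 → 33.

33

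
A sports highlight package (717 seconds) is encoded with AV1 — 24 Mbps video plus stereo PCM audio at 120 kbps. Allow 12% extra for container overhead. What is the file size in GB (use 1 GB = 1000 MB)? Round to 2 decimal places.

Audio: 120 kbps = 0.120 Mbps.
Total bitrate: 24 + 0.120 = 24.120 Mbps.
Stream data: 24.120 Mbps × 717 s = 17294.0 Mb.
With 12% container overhead: ×1.12.
19,369 Mb ÷ 8 = 2,421 MB → 2.421 GB.

2.42 GB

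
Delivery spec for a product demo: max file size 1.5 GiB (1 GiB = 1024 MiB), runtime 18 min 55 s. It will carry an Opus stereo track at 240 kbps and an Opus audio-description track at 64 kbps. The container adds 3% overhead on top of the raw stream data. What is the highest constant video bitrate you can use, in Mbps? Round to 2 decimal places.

Budget: 1.5 GiB = 12884.9 Mb.
Stream payload after overhead: 12884.9 / 1.03 = 12509.6 Mb.
18 min 55 s = 1135 s
Total bitrate budget: 12509.6 Mb / 1135 s = 11.022 Mbps.
Audio total: 240 + 64 = 304 kbps = 0.304 Mbps.
Video: 11.022 − 0.304 = 10.718 Mbps.

10.72 Mbps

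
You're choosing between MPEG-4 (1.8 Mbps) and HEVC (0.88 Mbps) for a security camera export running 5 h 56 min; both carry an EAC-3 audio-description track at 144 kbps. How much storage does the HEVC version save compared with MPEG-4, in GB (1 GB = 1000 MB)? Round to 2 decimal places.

5 h 56 min = 356 min = 21360 s
Audio: 144 kbps = 0.144 Mbps.
MPEG-4: 1.944 Mbps × 21360 s = 41523.8 Mb = 5.190 GB.
HEVC: 1.024 Mbps × 21360 s = 21872.6 Mb = 2.734 GB.
Saving: 5.190 − 2.734 = 2.456 GB.

2.46 GB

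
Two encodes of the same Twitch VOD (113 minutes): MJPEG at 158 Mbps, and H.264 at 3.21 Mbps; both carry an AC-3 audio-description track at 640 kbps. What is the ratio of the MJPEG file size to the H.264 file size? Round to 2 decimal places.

113 min = 6780 s
Audio: 640 kbps = 0.640 Mbps.
MJPEG: 158.640 Mbps × 6780 s = 1075579.2 Mb = 134.447 GB.
H.264: 3.850 Mbps × 6780 s = 26103.0 Mb = 3.263 GB.
Ratio: 134.447 / 3.263 = 41.205.

41.21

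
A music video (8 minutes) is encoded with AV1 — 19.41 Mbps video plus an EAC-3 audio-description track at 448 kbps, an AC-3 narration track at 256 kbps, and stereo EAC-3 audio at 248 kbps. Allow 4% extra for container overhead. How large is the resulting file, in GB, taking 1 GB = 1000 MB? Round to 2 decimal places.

8 min = 480 s
Audio total: 448 + 256 + 248 = 952 kbps = 0.952 Mbps.
Total bitrate: 19.41 + 0.952 = 20.362 Mbps.
Stream data: 20.362 Mbps × 480 s = 9773.8 Mb.
With 4% container overhead: ×1.04.
10,165 Mb ÷ 8 = 1,271 MB → 1.271 GB.

1.27 GB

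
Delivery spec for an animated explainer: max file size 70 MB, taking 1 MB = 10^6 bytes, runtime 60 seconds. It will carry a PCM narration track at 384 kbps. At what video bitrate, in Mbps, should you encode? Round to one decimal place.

Budget: 70 MB = 560.0 Mb.
Total bitrate budget: 560.0 Mb / 60 s = 9.333 Mbps.
Audio: 384 kbps = 0.384 Mbps.
Video: 9.333 − 0.384 = 8.949 Mbps.

8.9 Mbps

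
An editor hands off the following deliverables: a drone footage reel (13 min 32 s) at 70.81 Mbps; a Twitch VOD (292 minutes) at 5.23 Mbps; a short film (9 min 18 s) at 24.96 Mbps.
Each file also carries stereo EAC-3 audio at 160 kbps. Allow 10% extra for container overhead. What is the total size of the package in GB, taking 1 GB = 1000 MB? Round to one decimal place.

22.8 GB

Audio: 160 kbps = 0.160 Mbps.
drone footage reel: 70.970 Mbps × 812 s × 1.10 = 63390.4 Mb
Twitch VOD: 5.390 Mbps × 17520 s × 1.10 = 103876.1 Mb
short film: 25.120 Mbps × 558 s × 1.10 = 15418.7 Mb
Total: 182685.1 Mb = 22835.6 MB.
= 22.84 GB.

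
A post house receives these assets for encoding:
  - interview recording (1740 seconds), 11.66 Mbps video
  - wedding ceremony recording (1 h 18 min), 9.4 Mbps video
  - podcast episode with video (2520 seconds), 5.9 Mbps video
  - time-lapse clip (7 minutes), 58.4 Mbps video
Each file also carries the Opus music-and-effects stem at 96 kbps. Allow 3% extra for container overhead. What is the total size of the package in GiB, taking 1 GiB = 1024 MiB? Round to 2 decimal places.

Audio: 96 kbps = 0.096 Mbps.
interview recording: 11.756 Mbps × 1740 s × 1.03 = 21069.1 Mb
wedding ceremony recording: 9.496 Mbps × 4680 s × 1.03 = 45774.5 Mb
podcast episode with video: 5.996 Mbps × 2520 s × 1.03 = 15563.2 Mb
time-lapse clip: 58.496 Mbps × 420 s × 1.03 = 25305.4 Mb
Total: 107712.2 Mb = 13464.0 MB.
= 12.54 GiB.

12.54 GiB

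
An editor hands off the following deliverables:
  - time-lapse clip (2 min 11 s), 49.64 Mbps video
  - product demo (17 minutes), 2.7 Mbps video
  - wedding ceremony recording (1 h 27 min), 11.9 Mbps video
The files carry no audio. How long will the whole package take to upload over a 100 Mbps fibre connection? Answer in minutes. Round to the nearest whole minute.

time-lapse clip: 49.640 Mbps × 131 s = 6502.8 Mb
product demo: 2.700 Mbps × 1020 s = 2754.0 Mb
wedding ceremony recording: 11.900 Mbps × 5220 s = 62118.0 Mb
Total: 71374.8 Mb = 8921.9 MB.
At 100 Mbps: 71374.8 / 100 = 714 s ≈ 11.9 minutes.

12 minutes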